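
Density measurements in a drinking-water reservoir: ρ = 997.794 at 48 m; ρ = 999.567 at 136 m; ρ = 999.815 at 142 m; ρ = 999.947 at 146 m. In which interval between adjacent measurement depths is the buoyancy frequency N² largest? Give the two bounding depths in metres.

Compute the density gradient over each adjacent pair:
  48–136 m: Δρ/Δz = 1.773/88 = 0.020 kg m⁻⁴
  136–142 m: Δρ/Δz = 0.248/6 = 0.041 kg m⁻⁴
  142–146 m: Δρ/Δz = 0.132/4 = 0.033 kg m⁻⁴
The largest gradient is in the 136–142 m interval — the pycnocline.

136–142 m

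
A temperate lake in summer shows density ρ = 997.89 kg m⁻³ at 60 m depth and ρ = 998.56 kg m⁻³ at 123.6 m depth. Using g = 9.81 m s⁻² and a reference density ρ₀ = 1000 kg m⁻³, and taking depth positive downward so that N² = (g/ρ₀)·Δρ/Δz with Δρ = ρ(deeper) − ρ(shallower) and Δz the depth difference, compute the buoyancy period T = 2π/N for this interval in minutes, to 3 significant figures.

10.3 min

Δρ = 998.56 − 997.89 = 0.67 kg m⁻³ over Δz = 123.6 − 60 = 63.6 m.
N² = (9.81/1000) × (0.67/63.6) = 1.0334 × 10⁻⁴ s⁻².
N = √(1.0334 × 10⁻⁴) = 0.010166 rad s⁻¹, so T = 2π/N = 618.06 s = 10.301 min ≈ 10.3 min.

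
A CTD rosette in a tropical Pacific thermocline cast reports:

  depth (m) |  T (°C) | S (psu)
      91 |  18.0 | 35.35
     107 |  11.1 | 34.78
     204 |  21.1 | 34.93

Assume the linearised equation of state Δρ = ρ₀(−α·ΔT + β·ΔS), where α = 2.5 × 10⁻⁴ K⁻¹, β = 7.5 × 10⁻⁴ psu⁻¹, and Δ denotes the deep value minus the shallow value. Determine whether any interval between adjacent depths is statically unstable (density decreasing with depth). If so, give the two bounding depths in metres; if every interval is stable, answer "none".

107–204 m

Evaluate Δρ/ρ₀ = −αΔT + βΔS across each adjacent pair:
  91–107 m: −αΔT+βΔS = −(2.5 × 10⁻⁴)(-6.9)+(7.5 × 10⁻⁴)(-0.57) = 1.3 × 10⁻³ → stable
  107–204 m: −αΔT+βΔS = −(2.5 × 10⁻⁴)(+10.0)+(7.5 × 10⁻⁴)(+0.15) = -2.4 × 10⁻³ → UNSTABLE
The 107–204 m interval has Δρ < 0: lighter water underlies denser water.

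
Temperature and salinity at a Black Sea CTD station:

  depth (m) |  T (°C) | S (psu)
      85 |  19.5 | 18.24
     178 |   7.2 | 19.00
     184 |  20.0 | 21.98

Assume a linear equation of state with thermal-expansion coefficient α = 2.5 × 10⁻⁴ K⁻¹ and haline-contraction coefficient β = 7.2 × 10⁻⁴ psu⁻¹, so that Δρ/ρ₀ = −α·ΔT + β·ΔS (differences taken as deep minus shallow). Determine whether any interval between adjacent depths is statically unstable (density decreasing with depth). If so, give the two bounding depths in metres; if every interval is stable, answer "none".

178–184 m

Evaluate Δρ/ρ₀ = −αΔT + βΔS across each adjacent pair:
  85–178 m: −αΔT+βΔS = −(2.5 × 10⁻⁴)(-12.3)+(7.2 × 10⁻⁴)(+0.76) = 3.6 × 10⁻³ → stable
  178–184 m: −αΔT+βΔS = −(2.5 × 10⁻⁴)(+12.8)+(7.2 × 10⁻⁴)(+2.98) = -1.1 × 10⁻³ → UNSTABLE
The 178–184 m interval has Δρ < 0: lighter water underlies denser water.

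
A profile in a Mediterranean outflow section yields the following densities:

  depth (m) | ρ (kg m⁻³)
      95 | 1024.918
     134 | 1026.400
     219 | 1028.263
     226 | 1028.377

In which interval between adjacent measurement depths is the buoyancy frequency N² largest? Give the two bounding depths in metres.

Compute the density gradient over each adjacent pair:
  95–134 m: Δρ/Δz = 1.482/39 = 0.038 kg m⁻⁴
  134–219 m: Δρ/Δz = 1.863/85 = 0.022 kg m⁻⁴
  219–226 m: Δρ/Δz = 0.114/7 = 0.016 kg m⁻⁴
The largest gradient is in the 95–134 m interval — the pycnocline.

95–134 m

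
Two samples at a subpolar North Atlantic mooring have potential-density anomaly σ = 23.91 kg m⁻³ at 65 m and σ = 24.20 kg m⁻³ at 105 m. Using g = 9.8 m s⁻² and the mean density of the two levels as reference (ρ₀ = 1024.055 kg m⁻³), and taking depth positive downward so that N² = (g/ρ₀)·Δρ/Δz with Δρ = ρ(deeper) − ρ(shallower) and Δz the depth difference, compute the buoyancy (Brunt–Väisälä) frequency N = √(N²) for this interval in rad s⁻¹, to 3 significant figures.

Δρ = 1024.20 − 1023.91 = 0.29 kg m⁻³ over Δz = 105 − 65 = 40 m.
N² = (9.8/1024.055) × (0.29/40) = 6.9381 × 10⁻⁵ s⁻².
N = √(6.9381 × 10⁻⁵) = 8.3295 × 10⁻³ rad s⁻¹ ≈ 8.33 × 10⁻³ rad s⁻¹.

8.33 × 10⁻³ rad s⁻¹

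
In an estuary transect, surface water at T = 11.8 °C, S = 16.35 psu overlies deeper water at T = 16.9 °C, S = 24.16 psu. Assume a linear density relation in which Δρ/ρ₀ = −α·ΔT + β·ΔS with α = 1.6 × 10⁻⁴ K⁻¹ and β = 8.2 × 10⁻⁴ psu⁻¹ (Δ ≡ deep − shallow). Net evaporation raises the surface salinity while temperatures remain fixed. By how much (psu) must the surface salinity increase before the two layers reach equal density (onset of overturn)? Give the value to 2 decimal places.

6.81 psu

Neutral buoyancy requires −α(T_deep − T_surf) + β(S_deep − S_surf′) = 0.
S_surf′ = S_deep − (α/β)·ΔT = 24.16 − (1.6 × 10⁻⁴/8.2 × 10⁻⁴)·(+5.1) = 23.1649 psu.
Increase required: 23.1649 − 16.35 = 6.8149 psu.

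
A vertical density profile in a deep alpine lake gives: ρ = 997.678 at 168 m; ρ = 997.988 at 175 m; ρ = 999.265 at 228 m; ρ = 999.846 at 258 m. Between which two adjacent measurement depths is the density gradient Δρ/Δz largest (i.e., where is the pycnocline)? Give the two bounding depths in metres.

Compute the density gradient over each adjacent pair:
  168–175 m: Δρ/Δz = 0.310/7 = 0.044 kg m⁻⁴
  175–228 m: Δρ/Δz = 1.277/53 = 0.024 kg m⁻⁴
  228–258 m: Δρ/Δz = 0.581/30 = 0.019 kg m⁻⁴
The largest gradient is in the 168–175 m interval — the pycnocline.

168–175 m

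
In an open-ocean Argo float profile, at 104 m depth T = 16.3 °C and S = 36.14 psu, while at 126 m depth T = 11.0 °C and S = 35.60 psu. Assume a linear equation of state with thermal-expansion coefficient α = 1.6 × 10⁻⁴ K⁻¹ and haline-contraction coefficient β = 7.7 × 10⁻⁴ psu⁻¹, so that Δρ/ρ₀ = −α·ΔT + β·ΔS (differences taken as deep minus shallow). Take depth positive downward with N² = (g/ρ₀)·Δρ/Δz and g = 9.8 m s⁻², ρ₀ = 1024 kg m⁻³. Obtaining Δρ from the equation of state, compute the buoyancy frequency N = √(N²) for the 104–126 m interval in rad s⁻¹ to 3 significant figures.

0.0139 rad s⁻¹

ΔT = -5.3 K, ΔS = -0.54 psu (deep − shallow).
Δρ/ρ₀ = −αΔT + βΔS = 8.48 × 10⁻⁴ − 4.158 × 10⁻⁴ = 4.322 × 10⁻⁴, so Δρ ≈ 0.4426 kg m⁻³.
N² = (g/ρ₀)·Δρ/Δz = g·(Δρ/ρ₀)/Δz = 9.8 × 4.322 × 10⁻⁴ / 22 = 1.9253 × 10⁻⁴ s⁻².
N = √(1.9253 × 10⁻⁴) = 0.013876 rad s⁻¹ ≈ 0.0139 rad s⁻¹.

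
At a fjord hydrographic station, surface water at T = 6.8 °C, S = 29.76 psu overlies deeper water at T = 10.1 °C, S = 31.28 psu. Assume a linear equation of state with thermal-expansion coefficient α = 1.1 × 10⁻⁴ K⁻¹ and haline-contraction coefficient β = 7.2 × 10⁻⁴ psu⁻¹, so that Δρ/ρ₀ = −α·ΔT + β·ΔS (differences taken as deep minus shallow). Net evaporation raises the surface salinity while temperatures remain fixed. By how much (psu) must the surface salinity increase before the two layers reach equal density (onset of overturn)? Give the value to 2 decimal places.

Neutral buoyancy requires −α(T_deep − T_surf) + β(S_deep − S_surf′) = 0.
S_surf′ = S_deep − (α/β)·ΔT = 31.28 − (1.1 × 10⁻⁴/7.2 × 10⁻⁴)·(+3.3) = 30.7758 psu.
Increase required: 30.7758 − 29.76 = 1.0158 psu.

1.02 psu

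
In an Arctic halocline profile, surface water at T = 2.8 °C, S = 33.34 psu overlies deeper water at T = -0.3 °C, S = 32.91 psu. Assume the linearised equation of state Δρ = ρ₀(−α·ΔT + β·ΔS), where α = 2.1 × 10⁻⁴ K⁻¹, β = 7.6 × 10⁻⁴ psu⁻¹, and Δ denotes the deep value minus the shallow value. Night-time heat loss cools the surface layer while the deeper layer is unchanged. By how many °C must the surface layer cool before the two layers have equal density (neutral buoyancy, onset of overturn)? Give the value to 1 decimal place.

1.5 °C

Neutral buoyancy requires Δρ = 0, i.e. −α(T_deep − T_surf′) + β(S_deep − S_surf) = 0.
T_surf′ = T_deep − (β/α)·ΔS = -0.3 − (7.6 × 10⁻⁴/2.1 × 10⁻⁴)·(-0.43) = 1.256 °C.
Cooling required: 2.8 − (1.256) = 1.544 °C.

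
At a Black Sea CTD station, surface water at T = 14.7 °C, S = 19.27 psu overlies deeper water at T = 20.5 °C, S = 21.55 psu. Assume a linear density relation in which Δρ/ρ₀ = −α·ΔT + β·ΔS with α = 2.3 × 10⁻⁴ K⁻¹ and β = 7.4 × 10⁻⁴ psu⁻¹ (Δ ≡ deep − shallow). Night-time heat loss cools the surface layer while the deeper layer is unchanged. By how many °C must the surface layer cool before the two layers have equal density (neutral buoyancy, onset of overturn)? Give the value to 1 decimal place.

1.5 °C

Neutral buoyancy requires Δρ = 0, i.e. −α(T_deep − T_surf′) + β(S_deep − S_surf) = 0.
T_surf′ = T_deep − (β/α)·ΔS = 20.5 − (7.4 × 10⁻⁴/2.3 × 10⁻⁴)·(+2.28) = 13.164 °C.
Cooling required: 14.7 − (13.164) = 1.536 °C.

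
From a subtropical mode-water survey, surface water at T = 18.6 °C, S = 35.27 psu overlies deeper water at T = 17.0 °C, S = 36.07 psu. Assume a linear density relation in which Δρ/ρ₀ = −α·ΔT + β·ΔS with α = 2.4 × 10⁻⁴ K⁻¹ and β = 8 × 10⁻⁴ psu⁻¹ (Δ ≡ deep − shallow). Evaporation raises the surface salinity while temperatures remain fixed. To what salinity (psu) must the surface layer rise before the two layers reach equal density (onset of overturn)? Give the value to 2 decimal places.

Neutral buoyancy requires −α(T_deep − T_surf) + β(S_deep − S_surf′) = 0.
S_surf′ = S_deep − (α/β)·ΔT = 36.07 − (2.4 × 10⁻⁴/8 × 10⁻⁴)·(-1.6) = 36.5500 psu.
Increase required: 36.5500 − 35.27 = 1.2800 psu.

36.55 psu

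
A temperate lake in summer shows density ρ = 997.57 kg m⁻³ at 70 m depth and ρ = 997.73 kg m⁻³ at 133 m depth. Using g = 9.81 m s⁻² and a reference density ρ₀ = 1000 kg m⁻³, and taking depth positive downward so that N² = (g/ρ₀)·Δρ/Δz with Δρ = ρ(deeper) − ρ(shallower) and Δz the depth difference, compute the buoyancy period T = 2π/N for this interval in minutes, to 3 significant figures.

21.0 min

Δρ = 997.73 − 997.57 = 0.16 kg m⁻³ over Δz = 133 − 70 = 63 m.
N² = (9.81/1000) × (0.16/63) = 2.4914 × 10⁻⁵ s⁻².
N = √(2.4914 × 10⁻⁵) = 4.9914 × 10⁻³ rad s⁻¹, so T = 2π/N = 1.2588 × 10³ s = 20.980 min ≈ 21.0 min.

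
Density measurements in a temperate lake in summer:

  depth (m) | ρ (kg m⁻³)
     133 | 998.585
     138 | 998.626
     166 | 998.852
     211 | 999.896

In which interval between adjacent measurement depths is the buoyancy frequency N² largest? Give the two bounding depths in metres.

166–211 m

Compute the density gradient over each adjacent pair:
  133–138 m: Δρ/Δz = 0.041/5 = 8.2 × 10⁻³ kg m⁻⁴
  138–166 m: Δρ/Δz = 0.226/28 = 8.1 × 10⁻³ kg m⁻⁴
  166–211 m: Δρ/Δz = 1.044/45 = 0.023 kg m⁻⁴
The largest gradient is in the 166–211 m interval — the pycnocline.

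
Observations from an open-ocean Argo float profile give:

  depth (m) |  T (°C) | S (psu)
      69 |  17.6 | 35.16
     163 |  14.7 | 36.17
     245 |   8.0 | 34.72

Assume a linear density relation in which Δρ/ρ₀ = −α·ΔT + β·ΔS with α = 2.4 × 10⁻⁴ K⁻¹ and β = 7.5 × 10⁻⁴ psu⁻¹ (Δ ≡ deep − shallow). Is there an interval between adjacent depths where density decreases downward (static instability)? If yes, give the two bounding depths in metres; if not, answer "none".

Evaluate Δρ/ρ₀ = −αΔT + βΔS across each adjacent pair:
  69–163 m: −αΔT+βΔS = −(2.4 × 10⁻⁴)(-2.9)+(7.5 × 10⁻⁴)(+1.01) = 1.5 × 10⁻³ → stable
  163–245 m: −αΔT+βΔS = −(2.4 × 10⁻⁴)(-6.7)+(7.5 × 10⁻⁴)(-1.45) = 5.2 × 10⁻⁴ → stable
Every interval has Δρ > 0: the column is stably stratified throughout.

none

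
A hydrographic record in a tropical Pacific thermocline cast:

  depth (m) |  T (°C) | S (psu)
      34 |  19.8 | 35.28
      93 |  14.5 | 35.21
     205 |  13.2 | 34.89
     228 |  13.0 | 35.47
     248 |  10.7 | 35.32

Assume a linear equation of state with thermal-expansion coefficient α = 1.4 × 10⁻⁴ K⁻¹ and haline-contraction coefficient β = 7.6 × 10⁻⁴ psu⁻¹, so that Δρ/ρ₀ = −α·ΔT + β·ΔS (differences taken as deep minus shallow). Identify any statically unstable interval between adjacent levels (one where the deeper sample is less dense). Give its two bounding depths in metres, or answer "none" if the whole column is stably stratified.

93–205 m

Evaluate Δρ/ρ₀ = −αΔT + βΔS across each adjacent pair:
  34–93 m: −αΔT+βΔS = −(1.4 × 10⁻⁴)(-5.3)+(7.6 × 10⁻⁴)(-0.07) = 6.9 × 10⁻⁴ → stable
  93–205 m: −αΔT+βΔS = −(1.4 × 10⁻⁴)(-1.3)+(7.6 × 10⁻⁴)(-0.32) = -6.1 × 10⁻⁵ → UNSTABLE
  205–228 m: −αΔT+βΔS = −(1.4 × 10⁻⁴)(-0.2)+(7.6 × 10⁻⁴)(+0.58) = 4.7 × 10⁻⁴ → stable
  228–248 m: −αΔT+βΔS = −(1.4 × 10⁻⁴)(-2.3)+(7.6 × 10⁻⁴)(-0.15) = 2.1 × 10⁻⁴ → stable
The 93–205 m interval has Δρ < 0: lighter water underlies denser water.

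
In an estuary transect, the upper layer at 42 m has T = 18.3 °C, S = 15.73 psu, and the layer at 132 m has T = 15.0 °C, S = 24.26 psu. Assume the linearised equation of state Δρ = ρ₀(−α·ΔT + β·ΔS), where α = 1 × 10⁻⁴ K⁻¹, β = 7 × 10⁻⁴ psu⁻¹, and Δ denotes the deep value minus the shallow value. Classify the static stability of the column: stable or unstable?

ΔT = 15.0 − 18.3 = -3.3 K and ΔS = 24.26 − 15.73 = +8.53 psu (deep − shallow).
−αΔT = 3.30 × 10⁻⁴; βΔS = 5.971 × 10⁻³; sum Δρ/ρ₀ = 6.301 × 10⁻³.
Δρ/ρ₀ > 0, so Δρ > 0: deeper water is denser → statically stable.

stable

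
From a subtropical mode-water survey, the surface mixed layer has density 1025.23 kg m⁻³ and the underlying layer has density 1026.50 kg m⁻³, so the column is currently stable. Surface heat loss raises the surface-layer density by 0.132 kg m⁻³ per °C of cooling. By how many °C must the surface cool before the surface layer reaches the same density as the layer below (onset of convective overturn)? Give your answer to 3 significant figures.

9.62 °C

Density deficit of the surface layer: 1026.50 − 1025.23 = 1.27 kg m⁻³.
Required change = 1.27 / 0.132 = 9.62 °C.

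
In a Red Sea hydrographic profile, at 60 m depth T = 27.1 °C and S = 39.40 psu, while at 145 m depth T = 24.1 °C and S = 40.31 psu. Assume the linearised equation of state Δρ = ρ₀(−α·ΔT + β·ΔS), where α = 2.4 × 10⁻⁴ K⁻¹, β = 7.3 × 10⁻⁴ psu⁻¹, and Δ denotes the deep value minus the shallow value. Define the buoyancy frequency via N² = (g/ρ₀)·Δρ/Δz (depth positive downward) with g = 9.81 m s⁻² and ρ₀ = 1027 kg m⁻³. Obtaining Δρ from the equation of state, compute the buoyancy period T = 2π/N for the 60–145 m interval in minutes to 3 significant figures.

ΔT = -3.0 K, ΔS = +0.91 psu (deep − shallow).
Δρ/ρ₀ = −αΔT + βΔS = 7.20 × 10⁻⁴ + 6.643 × 10⁻⁴ = 1.3843 × 10⁻³, so Δρ ≈ 1.422 kg m⁻³.
N² = (g/ρ₀)·Δρ/Δz = g·(Δρ/ρ₀)/Δz = 9.81 × 1.3843 × 10⁻³ / 85 = 1.5976 × 10⁻⁴ s⁻².
N = √(1.5976 × 10⁻⁴) = 0.012640 rad s⁻¹ → T = 2π/N = 497.09 s = 8.2848 min ≈ 8.28 min.

8.28 min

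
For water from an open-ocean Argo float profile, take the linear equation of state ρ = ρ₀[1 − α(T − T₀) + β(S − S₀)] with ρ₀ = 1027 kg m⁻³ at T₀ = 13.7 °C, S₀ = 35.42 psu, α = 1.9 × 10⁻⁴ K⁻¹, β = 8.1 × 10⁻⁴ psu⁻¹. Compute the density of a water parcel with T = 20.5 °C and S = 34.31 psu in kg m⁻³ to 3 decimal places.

T − T₀ = +6.8 K, S − S₀ = -1.11 psu.
Bracket = 1 − α·(+6.8) + β·(-1.11) = 1 + (-2.1911 × 10⁻³) = 0.9978089.
ρ = 1027 × 0.9978089 = 1024.750 kg m⁻³.

1024.750 kg m⁻³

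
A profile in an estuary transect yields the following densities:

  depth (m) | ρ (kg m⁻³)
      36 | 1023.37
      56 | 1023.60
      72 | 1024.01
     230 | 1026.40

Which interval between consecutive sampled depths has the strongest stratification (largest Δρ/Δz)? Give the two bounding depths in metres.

Compute the density gradient over each adjacent pair:
  36–56 m: Δρ/Δz = 0.23/20 = 0.011 kg m⁻⁴
  56–72 m: Δρ/Δz = 0.41/16 = 0.026 kg m⁻⁴
  72–230 m: Δρ/Δz = 2.39/158 = 0.015 kg m⁻⁴
The largest gradient is in the 56–72 m interval — the pycnocline.

56–72 m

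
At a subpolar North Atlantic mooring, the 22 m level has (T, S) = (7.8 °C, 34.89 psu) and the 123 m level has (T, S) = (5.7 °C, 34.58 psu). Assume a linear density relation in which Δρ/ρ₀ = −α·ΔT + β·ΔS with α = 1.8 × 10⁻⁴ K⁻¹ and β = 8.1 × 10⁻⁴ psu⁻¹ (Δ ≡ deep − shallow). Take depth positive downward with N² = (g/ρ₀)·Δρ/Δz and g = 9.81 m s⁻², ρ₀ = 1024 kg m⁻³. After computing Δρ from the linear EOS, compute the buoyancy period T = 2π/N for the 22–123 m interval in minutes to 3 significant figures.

ΔT = -2.1 K, ΔS = -0.31 psu (deep − shallow).
Δρ/ρ₀ = −αΔT + βΔS = 3.78 × 10⁻⁴ − 2.511 × 10⁻⁴ = 1.269 × 10⁻⁴, so Δρ ≈ 0.1299 kg m⁻³.
N² = (g/ρ₀)·Δρ/Δz = g·(Δρ/ρ₀)/Δz = 9.81 × 1.269 × 10⁻⁴ / 101 = 1.2326 × 10⁻⁵ s⁻².
N = √(1.2326 × 10⁻⁵) = 3.5108 × 10⁻³ rad s⁻¹ → T = 2π/N = 1.7897 × 10³ s = 29.828 min ≈ 29.8 min.

29.8 min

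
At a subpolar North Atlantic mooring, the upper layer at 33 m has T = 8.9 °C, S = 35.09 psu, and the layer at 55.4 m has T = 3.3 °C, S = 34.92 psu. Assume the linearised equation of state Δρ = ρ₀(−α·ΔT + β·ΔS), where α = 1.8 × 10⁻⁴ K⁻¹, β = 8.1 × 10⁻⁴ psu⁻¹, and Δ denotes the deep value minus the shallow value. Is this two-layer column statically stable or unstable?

stable

ΔT = 3.3 − 8.9 = -5.6 K and ΔS = 34.92 − 35.09 = -0.17 psu (deep − shallow).
−αΔT = 1.008 × 10⁻³; βΔS = -1.377 × 10⁻⁴; sum Δρ/ρ₀ = 8.703 × 10⁻⁴.
Δρ/ρ₀ > 0, so Δρ > 0: deeper water is denser → statically stable.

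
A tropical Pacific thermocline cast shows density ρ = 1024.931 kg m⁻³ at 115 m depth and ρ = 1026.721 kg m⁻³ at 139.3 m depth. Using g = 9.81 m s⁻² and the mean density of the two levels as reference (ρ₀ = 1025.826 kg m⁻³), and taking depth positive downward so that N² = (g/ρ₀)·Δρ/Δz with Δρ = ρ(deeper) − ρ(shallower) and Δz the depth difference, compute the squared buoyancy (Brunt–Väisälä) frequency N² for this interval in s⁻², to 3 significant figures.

7.04 × 10⁻⁴ s⁻²

Δρ = 1026.721 − 1024.931 = 1.790 kg m⁻³ over Δz = 139.3 − 115 = 24.3 m.
N² = (9.81/1025.826) × (1.790/24.3) = 7.0444 × 10⁻⁴ s⁻² ≈ 7.04 × 10⁻⁴ s⁻².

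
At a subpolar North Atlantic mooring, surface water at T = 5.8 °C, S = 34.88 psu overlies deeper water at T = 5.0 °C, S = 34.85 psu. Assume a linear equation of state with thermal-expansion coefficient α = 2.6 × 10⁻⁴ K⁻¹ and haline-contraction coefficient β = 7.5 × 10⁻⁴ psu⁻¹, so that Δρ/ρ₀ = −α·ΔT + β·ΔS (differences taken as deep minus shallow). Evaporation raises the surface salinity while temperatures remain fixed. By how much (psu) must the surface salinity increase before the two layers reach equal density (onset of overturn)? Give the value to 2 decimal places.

0.25 psu

Neutral buoyancy requires −α(T_deep − T_surf) + β(S_deep − S_surf′) = 0.
S_surf′ = S_deep − (α/β)·ΔT = 34.85 − (2.6 × 10⁻⁴/7.5 × 10⁻⁴)·(-0.8) = 35.1273 psu.
Increase required: 35.1273 − 34.88 = 0.2473 psu.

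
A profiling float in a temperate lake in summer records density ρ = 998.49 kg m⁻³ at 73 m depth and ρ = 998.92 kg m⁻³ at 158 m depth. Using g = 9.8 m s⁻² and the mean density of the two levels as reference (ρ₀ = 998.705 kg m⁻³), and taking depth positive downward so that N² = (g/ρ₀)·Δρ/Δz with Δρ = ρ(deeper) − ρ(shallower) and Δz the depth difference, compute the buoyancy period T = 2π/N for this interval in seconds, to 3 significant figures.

Δρ = 998.92 − 998.49 = 0.43 kg m⁻³ over Δz = 158 − 73 = 85 m.
N² = (9.8/998.705) × (0.43/85) = 4.9641 × 10⁻⁵ s⁻².
N = √(4.9641 × 10⁻⁵) = 7.0456 × 10⁻³ rad s⁻¹, so T = 2π/N = 891.79 s ≈ 892 s.

892 s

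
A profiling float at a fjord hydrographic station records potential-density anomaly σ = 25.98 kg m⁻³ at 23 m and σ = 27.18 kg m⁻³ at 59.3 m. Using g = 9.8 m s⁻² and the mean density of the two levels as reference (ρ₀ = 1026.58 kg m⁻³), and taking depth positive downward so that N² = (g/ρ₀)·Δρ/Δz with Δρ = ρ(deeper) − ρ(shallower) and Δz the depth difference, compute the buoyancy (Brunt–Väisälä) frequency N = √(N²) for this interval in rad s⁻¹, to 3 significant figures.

0.0178 rad s⁻¹

Δρ = 1027.18 − 1025.98 = 1.20 kg m⁻³ over Δz = 59.3 − 23 = 36.3 m.
N² = (9.8/1026.58) × (1.20/36.3) = 3.1558 × 10⁻⁴ s⁻².
N = √(3.1558 × 10⁻⁴) = 0.017765 rad s⁻¹ ≈ 0.0178 rad s⁻¹.
Since Δρ > 0 the layer is stably stratified.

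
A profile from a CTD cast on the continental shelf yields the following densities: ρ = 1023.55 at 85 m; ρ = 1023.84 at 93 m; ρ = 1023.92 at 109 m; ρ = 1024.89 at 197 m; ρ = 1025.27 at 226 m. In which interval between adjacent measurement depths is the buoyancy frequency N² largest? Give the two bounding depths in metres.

Compute the density gradient over each adjacent pair:
  85–93 m: Δρ/Δz = 0.29/8 = 0.036 kg m⁻⁴
  93–109 m: Δρ/Δz = 0.08/16 = 5.0 × 10⁻³ kg m⁻⁴
  109–197 m: Δρ/Δz = 0.97/88 = 0.011 kg m⁻⁴
  197–226 m: Δρ/Δz = 0.38/29 = 0.013 kg m⁻⁴
The largest gradient is in the 85–93 m interval — the pycnocline.

85–93 m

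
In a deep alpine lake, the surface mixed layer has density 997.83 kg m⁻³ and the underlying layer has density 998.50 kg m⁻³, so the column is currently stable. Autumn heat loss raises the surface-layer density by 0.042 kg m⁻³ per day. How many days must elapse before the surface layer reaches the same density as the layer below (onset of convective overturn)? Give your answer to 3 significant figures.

Density deficit of the surface layer: 998.50 − 997.83 = 0.67 kg m⁻³.
Required change = 0.67 / 0.042 = 16.0 days.

16.0 days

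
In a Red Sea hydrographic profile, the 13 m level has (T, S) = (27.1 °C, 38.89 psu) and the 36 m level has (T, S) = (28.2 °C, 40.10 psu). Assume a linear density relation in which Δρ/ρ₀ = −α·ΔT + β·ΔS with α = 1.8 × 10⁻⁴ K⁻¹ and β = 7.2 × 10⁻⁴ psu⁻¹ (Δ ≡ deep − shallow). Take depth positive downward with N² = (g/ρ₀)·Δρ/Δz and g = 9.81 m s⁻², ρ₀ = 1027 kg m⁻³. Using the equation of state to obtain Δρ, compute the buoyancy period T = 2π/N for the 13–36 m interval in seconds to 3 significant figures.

ΔT = +1.1 K, ΔS = +1.21 psu (deep − shallow).
Δρ/ρ₀ = −αΔT + βΔS = -1.98 × 10⁻⁴ + 8.712 × 10⁻⁴ = 6.732 × 10⁻⁴, so Δρ ≈ 0.6914 kg m⁻³.
N² = (g/ρ₀)·Δρ/Δz = g·(Δρ/ρ₀)/Δz = 9.81 × 6.732 × 10⁻⁴ / 23 = 2.8713 × 10⁻⁴ s⁻².
N = √(2.8713 × 10⁻⁴) = 0.016945 rad s⁻¹ → T = 2π/N = 370.80 s ≈ 371 s.

371 s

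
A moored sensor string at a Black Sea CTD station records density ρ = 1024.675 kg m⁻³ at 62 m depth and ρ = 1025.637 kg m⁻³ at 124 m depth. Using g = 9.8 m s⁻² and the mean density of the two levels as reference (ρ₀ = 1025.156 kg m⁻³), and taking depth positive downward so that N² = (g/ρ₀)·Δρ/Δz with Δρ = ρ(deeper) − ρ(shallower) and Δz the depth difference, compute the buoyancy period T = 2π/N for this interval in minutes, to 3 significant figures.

8.60 min

Δρ = 1025.637 − 1024.675 = 0.962 kg m⁻³ over Δz = 124 − 62 = 62 m.
N² = (9.8/1025.156) × (0.962/62) = 1.4833 × 10⁻⁴ s⁻².
N = √(1.4833 × 10⁻⁴) = 0.012179 rad s⁻¹, so T = 2π/N = 515.90 s = 8.5983 min ≈ 8.60 min.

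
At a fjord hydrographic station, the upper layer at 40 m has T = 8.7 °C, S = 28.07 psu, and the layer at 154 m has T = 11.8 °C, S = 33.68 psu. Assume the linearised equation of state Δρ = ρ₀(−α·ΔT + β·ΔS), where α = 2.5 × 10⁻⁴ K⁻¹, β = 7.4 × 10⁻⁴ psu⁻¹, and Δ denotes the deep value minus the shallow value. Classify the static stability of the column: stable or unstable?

stable

ΔT = 11.8 − 8.7 = +3.1 K and ΔS = 33.68 − 28.07 = +5.61 psu (deep − shallow).
−αΔT = -7.75 × 10⁻⁴; βΔS = 4.1514 × 10⁻³; sum Δρ/ρ₀ = 3.3764 × 10⁻³.
Δρ/ρ₀ > 0, so Δρ > 0: deeper water is denser → statically stable.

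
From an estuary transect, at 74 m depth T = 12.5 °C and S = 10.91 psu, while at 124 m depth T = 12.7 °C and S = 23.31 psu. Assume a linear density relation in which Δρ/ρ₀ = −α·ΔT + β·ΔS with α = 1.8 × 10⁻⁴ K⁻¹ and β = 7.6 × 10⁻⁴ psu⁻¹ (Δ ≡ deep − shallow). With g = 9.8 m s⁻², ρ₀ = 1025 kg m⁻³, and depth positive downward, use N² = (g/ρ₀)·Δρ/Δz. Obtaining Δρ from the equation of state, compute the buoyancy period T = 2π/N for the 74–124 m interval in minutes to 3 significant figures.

2.44 min

ΔT = +0.2 K, ΔS = +12.40 psu (deep − shallow).
Δρ/ρ₀ = −αΔT + βΔS = -3.60 × 10⁻⁵ + 9.424 × 10⁻³ = 9.388 × 10⁻³, so Δρ ≈ 9.623 kg m⁻³.
N² = (g/ρ₀)·Δρ/Δz = g·(Δρ/ρ₀)/Δz = 9.8 × 9.388 × 10⁻³ / 50 = 1.8400 × 10⁻³ s⁻².
N = √(1.8400 × 10⁻³) = 0.042895 rad s⁻¹ → T = 2π/N = 146.48 s = 2.4413 min ≈ 2.44 min.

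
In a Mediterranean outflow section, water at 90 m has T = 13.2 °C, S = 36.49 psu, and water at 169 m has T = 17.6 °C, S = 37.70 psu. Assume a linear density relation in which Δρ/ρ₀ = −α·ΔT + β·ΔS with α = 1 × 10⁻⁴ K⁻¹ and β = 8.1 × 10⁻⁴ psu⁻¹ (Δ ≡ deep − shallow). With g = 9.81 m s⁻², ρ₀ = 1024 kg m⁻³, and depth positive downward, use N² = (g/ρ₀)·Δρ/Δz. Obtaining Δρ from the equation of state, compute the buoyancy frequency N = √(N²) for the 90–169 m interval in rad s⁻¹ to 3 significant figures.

8.19 × 10⁻³ rad s⁻¹

ΔT = +4.4 K, ΔS = +1.21 psu (deep − shallow).
Δρ/ρ₀ = −αΔT + βΔS = -4.40 × 10⁻⁴ + 9.801 × 10⁻⁴ = 5.401 × 10⁻⁴, so Δρ ≈ 0.5531 kg m⁻³.
N² = (g/ρ₀)·Δρ/Δz = g·(Δρ/ρ₀)/Δz = 9.81 × 5.401 × 10⁻⁴ / 79 = 6.7068 × 10⁻⁵ s⁻².
N = √(6.7068 × 10⁻⁵) = 8.1895 × 10⁻³ rad s⁻¹ ≈ 8.19 × 10⁻³ rad s⁻¹.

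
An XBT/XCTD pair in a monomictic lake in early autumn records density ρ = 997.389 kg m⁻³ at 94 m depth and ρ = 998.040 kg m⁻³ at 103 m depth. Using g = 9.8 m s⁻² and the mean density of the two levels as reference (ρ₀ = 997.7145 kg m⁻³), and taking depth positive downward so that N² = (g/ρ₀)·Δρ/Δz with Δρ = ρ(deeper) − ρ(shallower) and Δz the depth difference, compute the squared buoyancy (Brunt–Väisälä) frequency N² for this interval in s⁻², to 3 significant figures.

7.10 × 10⁻⁴ s⁻²

Δρ = 998.040 − 997.389 = 0.651 kg m⁻³ over Δz = 103 − 94 = 9 m.
N² = (9.8/997.7145) × (0.651/9) = 7.1049 × 10⁻⁴ s⁻² ≈ 7.10 × 10⁻⁴ s⁻².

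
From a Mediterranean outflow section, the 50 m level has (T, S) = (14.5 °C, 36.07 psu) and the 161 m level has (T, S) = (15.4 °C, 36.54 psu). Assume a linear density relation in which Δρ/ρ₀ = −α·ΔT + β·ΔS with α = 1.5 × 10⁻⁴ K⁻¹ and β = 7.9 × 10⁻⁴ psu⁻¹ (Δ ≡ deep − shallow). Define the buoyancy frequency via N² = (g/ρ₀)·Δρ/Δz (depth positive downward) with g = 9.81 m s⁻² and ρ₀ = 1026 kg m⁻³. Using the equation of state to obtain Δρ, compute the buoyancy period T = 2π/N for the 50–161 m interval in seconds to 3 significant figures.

1.37 × 10³ s

ΔT = +0.9 K, ΔS = +0.47 psu (deep − shallow).
Δρ/ρ₀ = −αΔT + βΔS = -1.35 × 10⁻⁴ + 3.713 × 10⁻⁴ = 2.363 × 10⁻⁴, so Δρ ≈ 0.2424 kg m⁻³.
N² = (g/ρ₀)·Δρ/Δz = g·(Δρ/ρ₀)/Δz = 9.81 × 2.363 × 10⁻⁴ / 111 = 2.0884 × 10⁻⁵ s⁻².
N = √(2.0884 × 10⁻⁵) = 4.5699 × 10⁻³ rad s⁻¹ → T = 2π/N = 1.3749 × 10³ s ≈ 1.37 × 10³ s.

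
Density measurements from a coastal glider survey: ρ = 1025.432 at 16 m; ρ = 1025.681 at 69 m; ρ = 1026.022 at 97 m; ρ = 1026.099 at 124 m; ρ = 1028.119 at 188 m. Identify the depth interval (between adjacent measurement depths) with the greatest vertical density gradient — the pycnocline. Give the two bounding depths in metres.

124–188 m

Compute the density gradient over each adjacent pair:
  16–69 m: Δρ/Δz = 0.249/53 = 4.7 × 10⁻³ kg m⁻⁴
  69–97 m: Δρ/Δz = 0.341/28 = 0.012 kg m⁻⁴
  97–124 m: Δρ/Δz = 0.077/27 = 2.9 × 10⁻³ kg m⁻⁴
  124–188 m: Δρ/Δz = 2.020/64 = 0.032 kg m⁻⁴
The largest gradient is in the 124–188 m interval — the pycnocline.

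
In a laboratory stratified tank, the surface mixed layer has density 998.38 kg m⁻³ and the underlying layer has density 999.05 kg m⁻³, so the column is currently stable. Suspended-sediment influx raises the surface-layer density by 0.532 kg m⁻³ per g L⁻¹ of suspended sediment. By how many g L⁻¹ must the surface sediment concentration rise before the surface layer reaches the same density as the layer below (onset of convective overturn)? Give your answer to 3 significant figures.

1.26 g L⁻¹

Density deficit of the surface layer: 999.05 − 998.38 = 0.67 kg m⁻³.
Required change = 0.67 / 0.532 = 1.26 g L⁻¹.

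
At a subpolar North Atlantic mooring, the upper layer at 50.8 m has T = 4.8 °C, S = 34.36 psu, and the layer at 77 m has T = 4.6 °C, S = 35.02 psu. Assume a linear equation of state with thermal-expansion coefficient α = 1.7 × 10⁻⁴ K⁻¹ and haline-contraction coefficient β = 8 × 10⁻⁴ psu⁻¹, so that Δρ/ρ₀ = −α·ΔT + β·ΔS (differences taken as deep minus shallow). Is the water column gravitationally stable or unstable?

stable

ΔT = 4.6 − 4.8 = -0.2 K and ΔS = 35.02 − 34.36 = +0.66 psu (deep − shallow).
−αΔT = 3.40 × 10⁻⁵; βΔS = 5.28 × 10⁻⁴; sum Δρ/ρ₀ = 5.62 × 10⁻⁴.
Δρ/ρ₀ > 0, so Δρ > 0: deeper water is denser → statically stable.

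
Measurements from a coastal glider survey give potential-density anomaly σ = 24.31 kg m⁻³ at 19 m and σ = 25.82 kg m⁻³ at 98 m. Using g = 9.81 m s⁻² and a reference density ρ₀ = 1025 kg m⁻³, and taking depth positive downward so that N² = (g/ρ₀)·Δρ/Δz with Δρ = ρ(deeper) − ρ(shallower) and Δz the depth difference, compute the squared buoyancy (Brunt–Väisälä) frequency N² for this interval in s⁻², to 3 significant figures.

1.83 × 10⁻⁴ s⁻²

Δρ = 1025.82 − 1024.31 = 1.51 kg m⁻³ over Δz = 98 − 19 = 79 m.
N² = (9.81/1025) × (1.51/79) = 1.8293 × 10⁻⁴ s⁻² ≈ 1.83 × 10⁻⁴ s⁻².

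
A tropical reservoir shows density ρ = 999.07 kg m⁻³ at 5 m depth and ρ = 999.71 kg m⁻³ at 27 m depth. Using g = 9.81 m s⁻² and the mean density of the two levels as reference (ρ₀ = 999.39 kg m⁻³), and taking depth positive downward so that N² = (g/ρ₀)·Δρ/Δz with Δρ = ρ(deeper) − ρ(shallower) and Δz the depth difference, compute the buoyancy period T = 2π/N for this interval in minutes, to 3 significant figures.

Δρ = 999.71 − 999.07 = 0.64 kg m⁻³ over Δz = 27 − 5 = 22 m.
N² = (9.81/999.39) × (0.64/22) = 2.8556 × 10⁻⁴ s⁻².
N = √(2.8556 × 10⁻⁴) = 0.016899 rad s⁻¹, so T = 2π/N = 371.81 s = 6.1968 min ≈ 6.20 min.

6.20 min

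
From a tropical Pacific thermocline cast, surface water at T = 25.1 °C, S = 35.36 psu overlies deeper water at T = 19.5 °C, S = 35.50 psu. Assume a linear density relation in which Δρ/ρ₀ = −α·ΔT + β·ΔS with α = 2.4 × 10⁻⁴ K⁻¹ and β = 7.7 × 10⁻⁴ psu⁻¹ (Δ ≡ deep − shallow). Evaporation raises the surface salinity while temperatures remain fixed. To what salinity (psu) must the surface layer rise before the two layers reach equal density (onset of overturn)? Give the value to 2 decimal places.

Neutral buoyancy requires −α(T_deep − T_surf) + β(S_deep − S_surf′) = 0.
S_surf′ = S_deep − (α/β)·ΔT = 35.50 − (2.4 × 10⁻⁴/7.7 × 10⁻⁴)·(-5.6) = 37.2455 psu.
Increase required: 37.2455 − 35.36 = 1.8855 psu.

37.25 psu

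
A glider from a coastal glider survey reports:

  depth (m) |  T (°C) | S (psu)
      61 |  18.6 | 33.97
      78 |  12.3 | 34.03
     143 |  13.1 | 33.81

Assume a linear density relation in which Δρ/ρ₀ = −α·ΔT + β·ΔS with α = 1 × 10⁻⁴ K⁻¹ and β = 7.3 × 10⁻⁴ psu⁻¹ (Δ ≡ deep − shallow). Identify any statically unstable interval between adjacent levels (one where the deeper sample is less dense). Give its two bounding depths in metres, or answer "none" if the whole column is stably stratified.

78–143 m

Evaluate Δρ/ρ₀ = −αΔT + βΔS across each adjacent pair:
  61–78 m: −αΔT+βΔS = −(1 × 10⁻⁴)(-6.3)+(7.3 × 10⁻⁴)(+0.06) = 6.7 × 10⁻⁴ → stable
  78–143 m: −αΔT+βΔS = −(1 × 10⁻⁴)(+0.8)+(7.3 × 10⁻⁴)(-0.22) = -2.4 × 10⁻⁴ → UNSTABLE
The 78–143 m interval has Δρ < 0: lighter water underlies denser water.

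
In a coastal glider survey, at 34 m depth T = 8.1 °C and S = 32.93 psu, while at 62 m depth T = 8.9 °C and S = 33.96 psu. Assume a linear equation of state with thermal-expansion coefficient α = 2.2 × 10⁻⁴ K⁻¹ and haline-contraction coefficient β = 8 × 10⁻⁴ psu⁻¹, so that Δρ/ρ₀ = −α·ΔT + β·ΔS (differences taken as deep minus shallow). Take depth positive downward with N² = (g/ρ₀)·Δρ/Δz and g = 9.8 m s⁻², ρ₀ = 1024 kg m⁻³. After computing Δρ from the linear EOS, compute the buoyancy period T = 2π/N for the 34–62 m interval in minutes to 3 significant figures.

6.95 min

ΔT = +0.8 K, ΔS = +1.03 psu (deep − shallow).
Δρ/ρ₀ = −αΔT + βΔS = -1.76 × 10⁻⁴ + 8.24 × 10⁻⁴ = 6.48 × 10⁻⁴, so Δρ ≈ 0.6636 kg m⁻³.
N² = (g/ρ₀)·Δρ/Δz = g·(Δρ/ρ₀)/Δz = 9.8 × 6.48 × 10⁻⁴ / 28 = 2.2680 × 10⁻⁴ s⁻².
N = √(2.2680 × 10⁻⁴) = 0.015060 rad s⁻¹ → T = 2π/N = 417.21 s = 6.9535 min ≈ 6.95 min.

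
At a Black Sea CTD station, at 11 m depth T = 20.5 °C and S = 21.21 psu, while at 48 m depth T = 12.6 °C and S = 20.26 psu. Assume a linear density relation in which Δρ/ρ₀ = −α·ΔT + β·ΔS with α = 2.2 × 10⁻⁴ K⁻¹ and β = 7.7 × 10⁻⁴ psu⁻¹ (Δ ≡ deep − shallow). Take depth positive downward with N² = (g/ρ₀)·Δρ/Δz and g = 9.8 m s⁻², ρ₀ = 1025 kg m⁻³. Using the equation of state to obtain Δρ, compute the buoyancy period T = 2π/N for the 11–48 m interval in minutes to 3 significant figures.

6.41 min

ΔT = -7.9 K, ΔS = -0.95 psu (deep − shallow).
Δρ/ρ₀ = −αΔT + βΔS = 1.738 × 10⁻³ − 7.315 × 10⁻⁴ = 1.0065 × 10⁻³, so Δρ ≈ 1.032 kg m⁻³.
N² = (g/ρ₀)·Δρ/Δz = g·(Δρ/ρ₀)/Δz = 9.8 × 1.0065 × 10⁻³ / 37 = 2.6659 × 10⁻⁴ s⁻².
N = √(2.6659 × 10⁻⁴) = 0.016328 rad s⁻¹ → T = 2π/N = 384.81 s = 6.4135 min ≈ 6.41 min.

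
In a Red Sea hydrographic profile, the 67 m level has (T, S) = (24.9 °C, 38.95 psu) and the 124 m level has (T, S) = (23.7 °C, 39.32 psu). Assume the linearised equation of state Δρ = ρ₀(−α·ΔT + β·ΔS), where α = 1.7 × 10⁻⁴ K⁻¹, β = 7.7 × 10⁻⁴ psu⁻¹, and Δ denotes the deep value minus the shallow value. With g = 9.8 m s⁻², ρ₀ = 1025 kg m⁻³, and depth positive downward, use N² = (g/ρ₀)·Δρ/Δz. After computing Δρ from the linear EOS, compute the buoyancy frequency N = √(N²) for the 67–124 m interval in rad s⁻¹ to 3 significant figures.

9.17 × 10⁻³ rad s⁻¹

ΔT = -1.2 K, ΔS = +0.37 psu (deep − shallow).
Δρ/ρ₀ = −αΔT + βΔS = 2.04 × 10⁻⁴ + 2.849 × 10⁻⁴ = 4.889 × 10⁻⁴, so Δρ ≈ 0.5011 kg m⁻³.
N² = (g/ρ₀)·Δρ/Δz = g·(Δρ/ρ₀)/Δz = 9.8 × 4.889 × 10⁻⁴ / 57 = 8.4056 × 10⁻⁵ s⁻².
N = √(8.4056 × 10⁻⁵) = 9.1682 × 10⁻³ rad s⁻¹ ≈ 9.17 × 10⁻³ rad s⁻¹.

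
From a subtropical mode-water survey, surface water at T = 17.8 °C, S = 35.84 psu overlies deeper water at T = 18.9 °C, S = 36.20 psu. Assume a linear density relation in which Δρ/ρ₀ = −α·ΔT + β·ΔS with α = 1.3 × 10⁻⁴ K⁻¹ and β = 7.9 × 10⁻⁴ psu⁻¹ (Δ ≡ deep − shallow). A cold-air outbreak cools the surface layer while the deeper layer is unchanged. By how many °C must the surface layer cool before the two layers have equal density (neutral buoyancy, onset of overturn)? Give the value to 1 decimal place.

Neutral buoyancy requires Δρ = 0, i.e. −α(T_deep − T_surf′) + β(S_deep − S_surf) = 0.
T_surf′ = T_deep − (β/α)·ΔS = 18.9 − (7.9 × 10⁻⁴/1.3 × 10⁻⁴)·(+0.36) = 16.712 °C.
Cooling required: 17.8 − (16.712) = 1.088 °C.

1.1 °C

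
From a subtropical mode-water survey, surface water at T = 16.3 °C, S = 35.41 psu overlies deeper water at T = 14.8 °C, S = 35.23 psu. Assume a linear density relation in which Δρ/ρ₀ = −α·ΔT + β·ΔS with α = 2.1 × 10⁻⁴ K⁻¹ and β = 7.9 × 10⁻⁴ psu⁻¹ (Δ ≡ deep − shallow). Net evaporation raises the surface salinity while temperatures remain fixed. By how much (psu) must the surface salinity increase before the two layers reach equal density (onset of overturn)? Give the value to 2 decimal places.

Neutral buoyancy requires −α(T_deep − T_surf) + β(S_deep − S_surf′) = 0.
S_surf′ = S_deep − (α/β)·ΔT = 35.23 − (2.1 × 10⁻⁴/7.9 × 10⁻⁴)·(-1.5) = 35.6287 psu.
Increase required: 35.6287 − 35.41 = 0.2187 psu.

0.22 psu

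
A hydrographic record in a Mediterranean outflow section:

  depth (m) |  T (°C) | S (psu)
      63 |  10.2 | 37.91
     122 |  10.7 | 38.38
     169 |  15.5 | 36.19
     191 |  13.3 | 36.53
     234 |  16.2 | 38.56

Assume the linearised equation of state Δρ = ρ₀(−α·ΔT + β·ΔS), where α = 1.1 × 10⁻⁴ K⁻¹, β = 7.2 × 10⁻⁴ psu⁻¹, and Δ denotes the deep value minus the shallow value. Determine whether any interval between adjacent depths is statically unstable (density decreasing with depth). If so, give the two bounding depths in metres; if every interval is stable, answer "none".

Evaluate Δρ/ρ₀ = −αΔT + βΔS across each adjacent pair:
  63–122 m: −αΔT+βΔS = −(1.1 × 10⁻⁴)(+0.5)+(7.2 × 10⁻⁴)(+0.47) = 2.8 × 10⁻⁴ → stable
  122–169 m: −αΔT+βΔS = −(1.1 × 10⁻⁴)(+4.8)+(7.2 × 10⁻⁴)(-2.19) = -2.1 × 10⁻³ → UNSTABLE
  169–191 m: −αΔT+βΔS = −(1.1 × 10⁻⁴)(-2.2)+(7.2 × 10⁻⁴)(+0.34) = 4.9 × 10⁻⁴ → stable
  191–234 m: −αΔT+βΔS = −(1.1 × 10⁻⁴)(+2.9)+(7.2 × 10⁻⁴)(+2.03) = 1.1 × 10⁻³ → stable
The 122–169 m interval has Δρ < 0: lighter water underlies denser water.

122–169 m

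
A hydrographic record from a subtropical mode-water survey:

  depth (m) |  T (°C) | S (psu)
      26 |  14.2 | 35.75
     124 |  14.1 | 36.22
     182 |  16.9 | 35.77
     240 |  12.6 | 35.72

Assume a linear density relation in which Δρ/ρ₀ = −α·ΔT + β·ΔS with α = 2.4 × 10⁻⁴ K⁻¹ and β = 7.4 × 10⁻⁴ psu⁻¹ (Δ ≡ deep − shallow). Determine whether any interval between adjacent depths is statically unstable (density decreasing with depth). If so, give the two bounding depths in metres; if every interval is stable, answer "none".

Evaluate Δρ/ρ₀ = −αΔT + βΔS across each adjacent pair:
  26–124 m: −αΔT+βΔS = −(2.4 × 10⁻⁴)(-0.1)+(7.4 × 10⁻⁴)(+0.47) = 3.7 × 10⁻⁴ → stable
  124–182 m: −αΔT+βΔS = −(2.4 × 10⁻⁴)(+2.8)+(7.4 × 10⁻⁴)(-0.45) = -1.0 × 10⁻³ → UNSTABLE
  182–240 m: −αΔT+βΔS = −(2.4 × 10⁻⁴)(-4.3)+(7.4 × 10⁻⁴)(-0.05) = 1.0 × 10⁻³ → stable
The 124–182 m interval has Δρ < 0: lighter water underlies denser water.

124–182 m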